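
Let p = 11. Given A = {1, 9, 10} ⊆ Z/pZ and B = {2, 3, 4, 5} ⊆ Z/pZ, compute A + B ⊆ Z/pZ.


Work in Z/11Z: reduce every sum a + b modulo 11.
Enumerate all 12 pairs:
a = 1: 1+2=3, 1+3=4, 1+4=5, 1+5=6
a = 9: 9+2=0, 9+3=1, 9+4=2, 9+5=3
a = 10: 10+2=1, 10+3=2, 10+4=3, 10+5=4
Distinct residues collected: {0, 1, 2, 3, 4, 5, 6}
|A + B| = 7 (out of 11 total residues).

A + B = {0, 1, 2, 3, 4, 5, 6}


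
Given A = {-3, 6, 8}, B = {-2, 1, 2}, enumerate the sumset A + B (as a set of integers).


A + B = {a + b : a ∈ A, b ∈ B}.
Enumerate all |A|·|B| = 3·3 = 9 pairs (a, b) and collect distinct sums.
a = -3: -3+-2=-5, -3+1=-2, -3+2=-1
a = 6: 6+-2=4, 6+1=7, 6+2=8
a = 8: 8+-2=6, 8+1=9, 8+2=10
Collecting distinct sums: A + B = {-5, -2, -1, 4, 6, 7, 8, 9, 10}
|A + B| = 9

A + B = {-5, -2, -1, 4, 6, 7, 8, 9, 10}


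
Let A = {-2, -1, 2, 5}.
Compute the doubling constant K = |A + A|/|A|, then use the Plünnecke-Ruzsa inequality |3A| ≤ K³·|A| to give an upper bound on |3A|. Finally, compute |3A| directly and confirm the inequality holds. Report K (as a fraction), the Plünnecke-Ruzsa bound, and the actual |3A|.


|A| = 4.
Step 1: Compute A + A by enumerating all 16 pairs.
A + A = {-4, -3, -2, 0, 1, 3, 4, 7, 10}, so |A + A| = 9.
Step 2: Doubling constant K = |A + A|/|A| = 9/4 = 9/4 ≈ 2.2500.
Step 3: Plünnecke-Ruzsa gives |3A| ≤ K³·|A| = (2.2500)³ · 4 ≈ 45.5625.
Step 4: Compute 3A = A + A + A directly by enumerating all triples (a,b,c) ∈ A³; |3A| = 16.
Step 5: Check 16 ≤ 45.5625? Yes ✓.

K = 9/4, Plünnecke-Ruzsa bound K³|A| ≈ 45.5625, |3A| = 16, inequality holds.


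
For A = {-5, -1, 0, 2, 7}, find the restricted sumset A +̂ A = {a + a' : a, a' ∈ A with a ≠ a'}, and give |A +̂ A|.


Restricted sumset: A +̂ A = {a + a' : a ∈ A, a' ∈ A, a ≠ a'}.
Equivalently, take A + A and drop any sum 2a that is achievable ONLY as a + a for a ∈ A (i.e. sums representable only with equal summands).
Enumerate pairs (a, a') with a < a' (symmetric, so each unordered pair gives one sum; this covers all a ≠ a'):
  -5 + -1 = -6
  -5 + 0 = -5
  -5 + 2 = -3
  -5 + 7 = 2
  -1 + 0 = -1
  -1 + 2 = 1
  -1 + 7 = 6
  0 + 2 = 2
  0 + 7 = 7
  2 + 7 = 9
Collected distinct sums: {-6, -5, -3, -1, 1, 2, 6, 7, 9}
|A +̂ A| = 9
(Reference bound: |A +̂ A| ≥ 2|A| - 3 for |A| ≥ 2, with |A| = 5 giving ≥ 7.)

|A +̂ A| = 9


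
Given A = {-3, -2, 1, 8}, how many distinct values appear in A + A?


A + A = {a + a' : a, a' ∈ A}; |A| = 4.
General bounds: 2|A| - 1 ≤ |A + A| ≤ |A|(|A|+1)/2, i.e. 7 ≤ |A + A| ≤ 10.
Lower bound 2|A|-1 is attained iff A is an arithmetic progression.
Enumerate sums a + a' for a ≤ a' (symmetric, so this suffices):
a = -3: -3+-3=-6, -3+-2=-5, -3+1=-2, -3+8=5
a = -2: -2+-2=-4, -2+1=-1, -2+8=6
a = 1: 1+1=2, 1+8=9
a = 8: 8+8=16
Distinct sums: {-6, -5, -4, -2, -1, 2, 5, 6, 9, 16}
|A + A| = 10

|A + A| = 10


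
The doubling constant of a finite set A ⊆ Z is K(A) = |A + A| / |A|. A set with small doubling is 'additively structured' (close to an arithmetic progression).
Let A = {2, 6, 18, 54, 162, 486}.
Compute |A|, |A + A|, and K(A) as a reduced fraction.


|A| = 6.
Compute A + A by enumerating all 36 pairs.
A + A = {4, 8, 12, 20, 24, 36, 56, 60, 72, 108, 164, 168, 180, 216, 324, 488, 492, 504, 540, 648, 972}, so |A + A| = 21.
K = |A + A| / |A| = 21/6 = 7/2 ≈ 3.5000.
Reference: AP of size 6 gives K = 11/6 ≈ 1.8333; a fully generic set of size 6 gives K ≈ 3.5000.

|A| = 6, |A + A| = 21, K = 21/6 = 7/2.


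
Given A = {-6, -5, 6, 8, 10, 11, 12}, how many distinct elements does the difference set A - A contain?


A - A = {a - a' : a, a' ∈ A}; |A| = 7.
Bounds: 2|A|-1 ≤ |A - A| ≤ |A|² - |A| + 1, i.e. 13 ≤ |A - A| ≤ 43.
Note: 0 ∈ A - A always (from a - a). The set is symmetric: if d ∈ A - A then -d ∈ A - A.
Enumerate nonzero differences d = a - a' with a > a' (then include -d):
Positive differences: {1, 2, 3, 4, 5, 6, 11, 12, 13, 14, 15, 16, 17, 18}
Full difference set: {0} ∪ (positive diffs) ∪ (negative diffs).
|A - A| = 1 + 2·14 = 29 (matches direct enumeration: 29).

|A - A| = 29


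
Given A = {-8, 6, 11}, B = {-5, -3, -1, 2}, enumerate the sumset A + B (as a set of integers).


A + B = {a + b : a ∈ A, b ∈ B}.
Enumerate all |A|·|B| = 3·4 = 12 pairs (a, b) and collect distinct sums.
a = -8: -8+-5=-13, -8+-3=-11, -8+-1=-9, -8+2=-6
a = 6: 6+-5=1, 6+-3=3, 6+-1=5, 6+2=8
a = 11: 11+-5=6, 11+-3=8, 11+-1=10, 11+2=13
Collecting distinct sums: A + B = {-13, -11, -9, -6, 1, 3, 5, 6, 8, 10, 13}
|A + B| = 11

A + B = {-13, -11, -9, -6, 1, 3, 5, 6, 8, 10, 13}


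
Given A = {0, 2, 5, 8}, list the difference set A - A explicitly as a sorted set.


A - A = {a - a' : a, a' ∈ A}.
Compute a - a' for each ordered pair (a, a'):
a = 0: 0-0=0, 0-2=-2, 0-5=-5, 0-8=-8
a = 2: 2-0=2, 2-2=0, 2-5=-3, 2-8=-6
a = 5: 5-0=5, 5-2=3, 5-5=0, 5-8=-3
a = 8: 8-0=8, 8-2=6, 8-5=3, 8-8=0
Collecting distinct values (and noting 0 appears from a-a):
A - A = {-8, -6, -5, -3, -2, 0, 2, 3, 5, 6, 8}
|A - A| = 11

A - A = {-8, -6, -5, -3, -2, 0, 2, 3, 5, 6, 8}


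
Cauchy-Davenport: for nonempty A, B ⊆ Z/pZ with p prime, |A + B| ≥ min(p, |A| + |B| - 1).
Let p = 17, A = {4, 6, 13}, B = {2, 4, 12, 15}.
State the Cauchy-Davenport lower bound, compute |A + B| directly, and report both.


Cauchy-Davenport: |A + B| ≥ min(p, |A| + |B| - 1) for A, B nonempty in Z/pZ.
|A| = 3, |B| = 4, p = 17.
CD lower bound = min(17, 3 + 4 - 1) = min(17, 6) = 6.
Compute A + B mod 17 directly:
a = 4: 4+2=6, 4+4=8, 4+12=16, 4+15=2
a = 6: 6+2=8, 6+4=10, 6+12=1, 6+15=4
a = 13: 13+2=15, 13+4=0, 13+12=8, 13+15=11
A + B = {0, 1, 2, 4, 6, 8, 10, 11, 15, 16}, so |A + B| = 10.
Verify: 10 ≥ 6? Yes ✓.

CD lower bound = 6, actual |A + B| = 10.


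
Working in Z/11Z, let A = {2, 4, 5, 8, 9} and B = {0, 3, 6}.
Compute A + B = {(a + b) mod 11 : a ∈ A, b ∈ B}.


Work in Z/11Z: reduce every sum a + b modulo 11.
Enumerate all 15 pairs:
a = 2: 2+0=2, 2+3=5, 2+6=8
a = 4: 4+0=4, 4+3=7, 4+6=10
a = 5: 5+0=5, 5+3=8, 5+6=0
a = 8: 8+0=8, 8+3=0, 8+6=3
a = 9: 9+0=9, 9+3=1, 9+6=4
Distinct residues collected: {0, 1, 2, 3, 4, 5, 7, 8, 9, 10}
|A + B| = 10 (out of 11 total residues).

A + B = {0, 1, 2, 3, 4, 5, 7, 8, 9, 10}


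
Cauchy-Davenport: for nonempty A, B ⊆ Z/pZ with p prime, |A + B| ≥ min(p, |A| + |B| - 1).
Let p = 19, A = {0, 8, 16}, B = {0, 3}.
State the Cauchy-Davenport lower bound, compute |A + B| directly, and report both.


Cauchy-Davenport: |A + B| ≥ min(p, |A| + |B| - 1) for A, B nonempty in Z/pZ.
|A| = 3, |B| = 2, p = 19.
CD lower bound = min(19, 3 + 2 - 1) = min(19, 4) = 4.
Compute A + B mod 19 directly:
a = 0: 0+0=0, 0+3=3
a = 8: 8+0=8, 8+3=11
a = 16: 16+0=16, 16+3=0
A + B = {0, 3, 8, 11, 16}, so |A + B| = 5.
Verify: 5 ≥ 4? Yes ✓.

CD lower bound = 4, actual |A + B| = 5.


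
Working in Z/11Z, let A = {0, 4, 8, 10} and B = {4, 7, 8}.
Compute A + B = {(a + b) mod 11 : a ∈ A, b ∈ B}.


Work in Z/11Z: reduce every sum a + b modulo 11.
Enumerate all 12 pairs:
a = 0: 0+4=4, 0+7=7, 0+8=8
a = 4: 4+4=8, 4+7=0, 4+8=1
a = 8: 8+4=1, 8+7=4, 8+8=5
a = 10: 10+4=3, 10+7=6, 10+8=7
Distinct residues collected: {0, 1, 3, 4, 5, 6, 7, 8}
|A + B| = 8 (out of 11 total residues).

A + B = {0, 1, 3, 4, 5, 6, 7, 8}


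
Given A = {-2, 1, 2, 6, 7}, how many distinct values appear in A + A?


A + A = {a + a' : a, a' ∈ A}; |A| = 5.
General bounds: 2|A| - 1 ≤ |A + A| ≤ |A|(|A|+1)/2, i.e. 9 ≤ |A + A| ≤ 15.
Lower bound 2|A|-1 is attained iff A is an arithmetic progression.
Enumerate sums a + a' for a ≤ a' (symmetric, so this suffices):
a = -2: -2+-2=-4, -2+1=-1, -2+2=0, -2+6=4, -2+7=5
a = 1: 1+1=2, 1+2=3, 1+6=7, 1+7=8
a = 2: 2+2=4, 2+6=8, 2+7=9
a = 6: 6+6=12, 6+7=13
a = 7: 7+7=14
Distinct sums: {-4, -1, 0, 2, 3, 4, 5, 7, 8, 9, 12, 13, 14}
|A + A| = 13

|A + A| = 13


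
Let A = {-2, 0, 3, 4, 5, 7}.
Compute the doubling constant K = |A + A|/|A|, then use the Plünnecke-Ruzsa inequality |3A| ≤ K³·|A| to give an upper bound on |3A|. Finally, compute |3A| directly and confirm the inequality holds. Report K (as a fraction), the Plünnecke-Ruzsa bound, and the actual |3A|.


|A| = 6.
Step 1: Compute A + A by enumerating all 36 pairs.
A + A = {-4, -2, 0, 1, 2, 3, 4, 5, 6, 7, 8, 9, 10, 11, 12, 14}, so |A + A| = 16.
Step 2: Doubling constant K = |A + A|/|A| = 16/6 = 16/6 ≈ 2.6667.
Step 3: Plünnecke-Ruzsa gives |3A| ≤ K³·|A| = (2.6667)³ · 6 ≈ 113.7778.
Step 4: Compute 3A = A + A + A directly by enumerating all triples (a,b,c) ∈ A³; |3A| = 25.
Step 5: Check 25 ≤ 113.7778? Yes ✓.

K = 16/6, Plünnecke-Ruzsa bound K³|A| ≈ 113.7778, |3A| = 25, inequality holds.


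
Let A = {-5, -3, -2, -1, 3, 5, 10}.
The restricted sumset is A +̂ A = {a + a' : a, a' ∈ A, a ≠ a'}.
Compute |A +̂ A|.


Restricted sumset: A +̂ A = {a + a' : a ∈ A, a' ∈ A, a ≠ a'}.
Equivalently, take A + A and drop any sum 2a that is achievable ONLY as a + a for a ∈ A (i.e. sums representable only with equal summands).
Enumerate pairs (a, a') with a < a' (symmetric, so each unordered pair gives one sum; this covers all a ≠ a'):
  -5 + -3 = -8
  -5 + -2 = -7
  -5 + -1 = -6
  -5 + 3 = -2
  -5 + 5 = 0
  -5 + 10 = 5
  -3 + -2 = -5
  -3 + -1 = -4
  -3 + 3 = 0
  -3 + 5 = 2
  -3 + 10 = 7
  -2 + -1 = -3
  -2 + 3 = 1
  -2 + 5 = 3
  -2 + 10 = 8
  -1 + 3 = 2
  -1 + 5 = 4
  -1 + 10 = 9
  3 + 5 = 8
  3 + 10 = 13
  5 + 10 = 15
Collected distinct sums: {-8, -7, -6, -5, -4, -3, -2, 0, 1, 2, 3, 4, 5, 7, 8, 9, 13, 15}
|A +̂ A| = 18
(Reference bound: |A +̂ A| ≥ 2|A| - 3 for |A| ≥ 2, with |A| = 7 giving ≥ 11.)

|A +̂ A| = 18


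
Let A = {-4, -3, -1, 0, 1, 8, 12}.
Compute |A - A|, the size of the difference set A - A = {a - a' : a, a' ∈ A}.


A - A = {a - a' : a, a' ∈ A}; |A| = 7.
Bounds: 2|A|-1 ≤ |A - A| ≤ |A|² - |A| + 1, i.e. 13 ≤ |A - A| ≤ 43.
Note: 0 ∈ A - A always (from a - a). The set is symmetric: if d ∈ A - A then -d ∈ A - A.
Enumerate nonzero differences d = a - a' with a > a' (then include -d):
Positive differences: {1, 2, 3, 4, 5, 7, 8, 9, 11, 12, 13, 15, 16}
Full difference set: {0} ∪ (positive diffs) ∪ (negative diffs).
|A - A| = 1 + 2·13 = 27 (matches direct enumeration: 27).

|A - A| = 27


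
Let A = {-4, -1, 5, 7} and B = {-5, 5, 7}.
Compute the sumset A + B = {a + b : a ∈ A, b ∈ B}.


A + B = {a + b : a ∈ A, b ∈ B}.
Enumerate all |A|·|B| = 4·3 = 12 pairs (a, b) and collect distinct sums.
a = -4: -4+-5=-9, -4+5=1, -4+7=3
a = -1: -1+-5=-6, -1+5=4, -1+7=6
a = 5: 5+-5=0, 5+5=10, 5+7=12
a = 7: 7+-5=2, 7+5=12, 7+7=14
Collecting distinct sums: A + B = {-9, -6, 0, 1, 2, 3, 4, 6, 10, 12, 14}
|A + B| = 11

A + B = {-9, -6, 0, 1, 2, 3, 4, 6, 10, 12, 14}


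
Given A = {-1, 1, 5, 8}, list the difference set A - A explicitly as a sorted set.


A - A = {a - a' : a, a' ∈ A}.
Compute a - a' for each ordered pair (a, a'):
a = -1: -1--1=0, -1-1=-2, -1-5=-6, -1-8=-9
a = 1: 1--1=2, 1-1=0, 1-5=-4, 1-8=-7
a = 5: 5--1=6, 5-1=4, 5-5=0, 5-8=-3
a = 8: 8--1=9, 8-1=7, 8-5=3, 8-8=0
Collecting distinct values (and noting 0 appears from a-a):
A - A = {-9, -7, -6, -4, -3, -2, 0, 2, 3, 4, 6, 7, 9}
|A - A| = 13

A - A = {-9, -7, -6, -4, -3, -2, 0, 2, 3, 4, 6, 7, 9}


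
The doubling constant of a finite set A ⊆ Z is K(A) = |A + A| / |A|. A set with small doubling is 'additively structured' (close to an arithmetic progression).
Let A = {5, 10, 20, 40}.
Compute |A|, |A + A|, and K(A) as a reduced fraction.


|A| = 4.
Compute A + A by enumerating all 16 pairs.
A + A = {10, 15, 20, 25, 30, 40, 45, 50, 60, 80}, so |A + A| = 10.
K = |A + A| / |A| = 10/4 = 5/2 ≈ 2.5000.
Reference: AP of size 4 gives K = 7/4 ≈ 1.7500; a fully generic set of size 4 gives K ≈ 2.5000.

|A| = 4, |A + A| = 10, K = 10/4 = 5/2.


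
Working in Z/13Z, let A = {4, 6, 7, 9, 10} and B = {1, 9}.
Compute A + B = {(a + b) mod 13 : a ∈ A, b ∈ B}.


Work in Z/13Z: reduce every sum a + b modulo 13.
Enumerate all 10 pairs:
a = 4: 4+1=5, 4+9=0
a = 6: 6+1=7, 6+9=2
a = 7: 7+1=8, 7+9=3
a = 9: 9+1=10, 9+9=5
a = 10: 10+1=11, 10+9=6
Distinct residues collected: {0, 2, 3, 5, 6, 7, 8, 10, 11}
|A + B| = 9 (out of 13 total residues).

A + B = {0, 2, 3, 5, 6, 7, 8, 10, 11}


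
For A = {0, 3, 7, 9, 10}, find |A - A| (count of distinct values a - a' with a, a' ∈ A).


A - A = {a - a' : a, a' ∈ A}; |A| = 5.
Bounds: 2|A|-1 ≤ |A - A| ≤ |A|² - |A| + 1, i.e. 9 ≤ |A - A| ≤ 21.
Note: 0 ∈ A - A always (from a - a). The set is symmetric: if d ∈ A - A then -d ∈ A - A.
Enumerate nonzero differences d = a - a' with a > a' (then include -d):
Positive differences: {1, 2, 3, 4, 6, 7, 9, 10}
Full difference set: {0} ∪ (positive diffs) ∪ (negative diffs).
|A - A| = 1 + 2·8 = 17 (matches direct enumeration: 17).

|A - A| = 17


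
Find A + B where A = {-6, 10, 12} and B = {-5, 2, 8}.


A + B = {a + b : a ∈ A, b ∈ B}.
Enumerate all |A|·|B| = 3·3 = 9 pairs (a, b) and collect distinct sums.
a = -6: -6+-5=-11, -6+2=-4, -6+8=2
a = 10: 10+-5=5, 10+2=12, 10+8=18
a = 12: 12+-5=7, 12+2=14, 12+8=20
Collecting distinct sums: A + B = {-11, -4, 2, 5, 7, 12, 14, 18, 20}
|A + B| = 9

A + B = {-11, -4, 2, 5, 7, 12, 14, 18, 20}


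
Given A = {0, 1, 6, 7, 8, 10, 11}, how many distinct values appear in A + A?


A + A = {a + a' : a, a' ∈ A}; |A| = 7.
General bounds: 2|A| - 1 ≤ |A + A| ≤ |A|(|A|+1)/2, i.e. 13 ≤ |A + A| ≤ 28.
Lower bound 2|A|-1 is attained iff A is an arithmetic progression.
Enumerate sums a + a' for a ≤ a' (symmetric, so this suffices):
a = 0: 0+0=0, 0+1=1, 0+6=6, 0+7=7, 0+8=8, 0+10=10, 0+11=11
a = 1: 1+1=2, 1+6=7, 1+7=8, 1+8=9, 1+10=11, 1+11=12
a = 6: 6+6=12, 6+7=13, 6+8=14, 6+10=16, 6+11=17
a = 7: 7+7=14, 7+8=15, 7+10=17, 7+11=18
a = 8: 8+8=16, 8+10=18, 8+11=19
a = 10: 10+10=20, 10+11=21
a = 11: 11+11=22
Distinct sums: {0, 1, 2, 6, 7, 8, 9, 10, 11, 12, 13, 14, 15, 16, 17, 18, 19, 20, 21, 22}
|A + A| = 20

|A + A| = 20


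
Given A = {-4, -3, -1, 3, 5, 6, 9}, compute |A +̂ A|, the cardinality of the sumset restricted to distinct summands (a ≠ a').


Restricted sumset: A +̂ A = {a + a' : a ∈ A, a' ∈ A, a ≠ a'}.
Equivalently, take A + A and drop any sum 2a that is achievable ONLY as a + a for a ∈ A (i.e. sums representable only with equal summands).
Enumerate pairs (a, a') with a < a' (symmetric, so each unordered pair gives one sum; this covers all a ≠ a'):
  -4 + -3 = -7
  -4 + -1 = -5
  -4 + 3 = -1
  -4 + 5 = 1
  -4 + 6 = 2
  -4 + 9 = 5
  -3 + -1 = -4
  -3 + 3 = 0
  -3 + 5 = 2
  -3 + 6 = 3
  -3 + 9 = 6
  -1 + 3 = 2
  -1 + 5 = 4
  -1 + 6 = 5
  -1 + 9 = 8
  3 + 5 = 8
  3 + 6 = 9
  3 + 9 = 12
  5 + 6 = 11
  5 + 9 = 14
  6 + 9 = 15
Collected distinct sums: {-7, -5, -4, -1, 0, 1, 2, 3, 4, 5, 6, 8, 9, 11, 12, 14, 15}
|A +̂ A| = 17
(Reference bound: |A +̂ A| ≥ 2|A| - 3 for |A| ≥ 2, with |A| = 7 giving ≥ 11.)

|A +̂ A| = 17


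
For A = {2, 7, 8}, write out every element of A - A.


A - A = {a - a' : a, a' ∈ A}.
Compute a - a' for each ordered pair (a, a'):
a = 2: 2-2=0, 2-7=-5, 2-8=-6
a = 7: 7-2=5, 7-7=0, 7-8=-1
a = 8: 8-2=6, 8-7=1, 8-8=0
Collecting distinct values (and noting 0 appears from a-a):
A - A = {-6, -5, -1, 0, 1, 5, 6}
|A - A| = 7

A - A = {-6, -5, -1, 0, 1, 5, 6}


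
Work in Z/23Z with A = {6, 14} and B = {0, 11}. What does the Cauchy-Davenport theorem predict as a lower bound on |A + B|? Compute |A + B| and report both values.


Cauchy-Davenport: |A + B| ≥ min(p, |A| + |B| - 1) for A, B nonempty in Z/pZ.
|A| = 2, |B| = 2, p = 23.
CD lower bound = min(23, 2 + 2 - 1) = min(23, 3) = 3.
Compute A + B mod 23 directly:
a = 6: 6+0=6, 6+11=17
a = 14: 14+0=14, 14+11=2
A + B = {2, 6, 14, 17}, so |A + B| = 4.
Verify: 4 ≥ 3? Yes ✓.

CD lower bound = 3, actual |A + B| = 4.


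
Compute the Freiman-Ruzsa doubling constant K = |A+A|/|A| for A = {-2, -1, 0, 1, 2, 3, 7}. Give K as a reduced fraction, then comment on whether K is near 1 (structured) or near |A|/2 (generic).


|A| = 7.
Compute A + A by enumerating all 49 pairs.
A + A = {-4, -3, -2, -1, 0, 1, 2, 3, 4, 5, 6, 7, 8, 9, 10, 14}, so |A + A| = 16.
K = |A + A| / |A| = 16/7 (already in lowest terms) ≈ 2.2857.
Reference: AP of size 7 gives K = 13/7 ≈ 1.8571; a fully generic set of size 7 gives K ≈ 4.0000.

|A| = 7, |A + A| = 16, K = 16/7.


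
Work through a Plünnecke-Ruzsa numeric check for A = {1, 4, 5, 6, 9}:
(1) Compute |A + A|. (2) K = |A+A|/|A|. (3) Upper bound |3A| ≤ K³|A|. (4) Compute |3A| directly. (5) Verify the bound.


|A| = 5.
Step 1: Compute A + A by enumerating all 25 pairs.
A + A = {2, 5, 6, 7, 8, 9, 10, 11, 12, 13, 14, 15, 18}, so |A + A| = 13.
Step 2: Doubling constant K = |A + A|/|A| = 13/5 = 13/5 ≈ 2.6000.
Step 3: Plünnecke-Ruzsa gives |3A| ≤ K³·|A| = (2.6000)³ · 5 ≈ 87.8800.
Step 4: Compute 3A = A + A + A directly by enumerating all triples (a,b,c) ∈ A³; |3A| = 21.
Step 5: Check 21 ≤ 87.8800? Yes ✓.

K = 13/5, Plünnecke-Ruzsa bound K³|A| ≈ 87.8800, |3A| = 21, inequality holds.


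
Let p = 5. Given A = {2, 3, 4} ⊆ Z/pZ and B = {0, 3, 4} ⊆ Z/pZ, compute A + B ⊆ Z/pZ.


Work in Z/5Z: reduce every sum a + b modulo 5.
Enumerate all 9 pairs:
a = 2: 2+0=2, 2+3=0, 2+4=1
a = 3: 3+0=3, 3+3=1, 3+4=2
a = 4: 4+0=4, 4+3=2, 4+4=3
Distinct residues collected: {0, 1, 2, 3, 4}
|A + B| = 5 (out of 5 total residues).

A + B = {0, 1, 2, 3, 4}


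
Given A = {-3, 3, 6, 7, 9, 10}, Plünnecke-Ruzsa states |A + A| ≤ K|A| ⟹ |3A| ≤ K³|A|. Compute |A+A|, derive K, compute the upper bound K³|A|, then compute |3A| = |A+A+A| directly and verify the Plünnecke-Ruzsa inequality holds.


|A| = 6.
Step 1: Compute A + A by enumerating all 36 pairs.
A + A = {-6, 0, 3, 4, 6, 7, 9, 10, 12, 13, 14, 15, 16, 17, 18, 19, 20}, so |A + A| = 17.
Step 2: Doubling constant K = |A + A|/|A| = 17/6 = 17/6 ≈ 2.8333.
Step 3: Plünnecke-Ruzsa gives |3A| ≤ K³·|A| = (2.8333)³ · 6 ≈ 136.4722.
Step 4: Compute 3A = A + A + A directly by enumerating all triples (a,b,c) ∈ A³; |3A| = 30.
Step 5: Check 30 ≤ 136.4722? Yes ✓.

K = 17/6, Plünnecke-Ruzsa bound K³|A| ≈ 136.4722, |3A| = 30, inequality holds.


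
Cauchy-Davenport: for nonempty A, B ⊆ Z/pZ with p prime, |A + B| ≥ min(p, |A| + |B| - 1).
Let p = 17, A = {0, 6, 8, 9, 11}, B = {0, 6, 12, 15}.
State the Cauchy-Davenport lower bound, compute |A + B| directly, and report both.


Cauchy-Davenport: |A + B| ≥ min(p, |A| + |B| - 1) for A, B nonempty in Z/pZ.
|A| = 5, |B| = 4, p = 17.
CD lower bound = min(17, 5 + 4 - 1) = min(17, 8) = 8.
Compute A + B mod 17 directly:
a = 0: 0+0=0, 0+6=6, 0+12=12, 0+15=15
a = 6: 6+0=6, 6+6=12, 6+12=1, 6+15=4
a = 8: 8+0=8, 8+6=14, 8+12=3, 8+15=6
a = 9: 9+0=9, 9+6=15, 9+12=4, 9+15=7
a = 11: 11+0=11, 11+6=0, 11+12=6, 11+15=9
A + B = {0, 1, 3, 4, 6, 7, 8, 9, 11, 12, 14, 15}, so |A + B| = 12.
Verify: 12 ≥ 8? Yes ✓.

CD lower bound = 8, actual |A + B| = 12.


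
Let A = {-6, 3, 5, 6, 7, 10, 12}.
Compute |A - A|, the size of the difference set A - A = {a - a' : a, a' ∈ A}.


A - A = {a - a' : a, a' ∈ A}; |A| = 7.
Bounds: 2|A|-1 ≤ |A - A| ≤ |A|² - |A| + 1, i.e. 13 ≤ |A - A| ≤ 43.
Note: 0 ∈ A - A always (from a - a). The set is symmetric: if d ∈ A - A then -d ∈ A - A.
Enumerate nonzero differences d = a - a' with a > a' (then include -d):
Positive differences: {1, 2, 3, 4, 5, 6, 7, 9, 11, 12, 13, 16, 18}
Full difference set: {0} ∪ (positive diffs) ∪ (negative diffs).
|A - A| = 1 + 2·13 = 27 (matches direct enumeration: 27).

|A - A| = 27


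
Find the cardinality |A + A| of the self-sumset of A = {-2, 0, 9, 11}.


A + A = {a + a' : a, a' ∈ A}; |A| = 4.
General bounds: 2|A| - 1 ≤ |A + A| ≤ |A|(|A|+1)/2, i.e. 7 ≤ |A + A| ≤ 10.
Lower bound 2|A|-1 is attained iff A is an arithmetic progression.
Enumerate sums a + a' for a ≤ a' (symmetric, so this suffices):
a = -2: -2+-2=-4, -2+0=-2, -2+9=7, -2+11=9
a = 0: 0+0=0, 0+9=9, 0+11=11
a = 9: 9+9=18, 9+11=20
a = 11: 11+11=22
Distinct sums: {-4, -2, 0, 7, 9, 11, 18, 20, 22}
|A + A| = 9

|A + A| = 9


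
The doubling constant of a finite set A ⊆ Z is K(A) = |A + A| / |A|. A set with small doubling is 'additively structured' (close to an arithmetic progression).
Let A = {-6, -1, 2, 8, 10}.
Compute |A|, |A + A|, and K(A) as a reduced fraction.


|A| = 5.
Compute A + A by enumerating all 25 pairs.
A + A = {-12, -7, -4, -2, 1, 2, 4, 7, 9, 10, 12, 16, 18, 20}, so |A + A| = 14.
K = |A + A| / |A| = 14/5 (already in lowest terms) ≈ 2.8000.
Reference: AP of size 5 gives K = 9/5 ≈ 1.8000; a fully generic set of size 5 gives K ≈ 3.0000.

|A| = 5, |A + A| = 14, K = 14/5.


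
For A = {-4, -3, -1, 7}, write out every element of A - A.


A - A = {a - a' : a, a' ∈ A}.
Compute a - a' for each ordered pair (a, a'):
a = -4: -4--4=0, -4--3=-1, -4--1=-3, -4-7=-11
a = -3: -3--4=1, -3--3=0, -3--1=-2, -3-7=-10
a = -1: -1--4=3, -1--3=2, -1--1=0, -1-7=-8
a = 7: 7--4=11, 7--3=10, 7--1=8, 7-7=0
Collecting distinct values (and noting 0 appears from a-a):
A - A = {-11, -10, -8, -3, -2, -1, 0, 1, 2, 3, 8, 10, 11}
|A - A| = 13

A - A = {-11, -10, -8, -3, -2, -1, 0, 1, 2, 3, 8, 10, 11}


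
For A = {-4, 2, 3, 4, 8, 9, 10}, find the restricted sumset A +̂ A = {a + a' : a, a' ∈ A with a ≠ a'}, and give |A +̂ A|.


Restricted sumset: A +̂ A = {a + a' : a ∈ A, a' ∈ A, a ≠ a'}.
Equivalently, take A + A and drop any sum 2a that is achievable ONLY as a + a for a ∈ A (i.e. sums representable only with equal summands).
Enumerate pairs (a, a') with a < a' (symmetric, so each unordered pair gives one sum; this covers all a ≠ a'):
  -4 + 2 = -2
  -4 + 3 = -1
  -4 + 4 = 0
  -4 + 8 = 4
  -4 + 9 = 5
  -4 + 10 = 6
  2 + 3 = 5
  2 + 4 = 6
  2 + 8 = 10
  2 + 9 = 11
  2 + 10 = 12
  3 + 4 = 7
  3 + 8 = 11
  3 + 9 = 12
  3 + 10 = 13
  4 + 8 = 12
  4 + 9 = 13
  4 + 10 = 14
  8 + 9 = 17
  8 + 10 = 18
  9 + 10 = 19
Collected distinct sums: {-2, -1, 0, 4, 5, 6, 7, 10, 11, 12, 13, 14, 17, 18, 19}
|A +̂ A| = 15
(Reference bound: |A +̂ A| ≥ 2|A| - 3 for |A| ≥ 2, with |A| = 7 giving ≥ 11.)

|A +̂ A| = 15


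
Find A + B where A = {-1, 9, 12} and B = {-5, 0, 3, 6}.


A + B = {a + b : a ∈ A, b ∈ B}.
Enumerate all |A|·|B| = 3·4 = 12 pairs (a, b) and collect distinct sums.
a = -1: -1+-5=-6, -1+0=-1, -1+3=2, -1+6=5
a = 9: 9+-5=4, 9+0=9, 9+3=12, 9+6=15
a = 12: 12+-5=7, 12+0=12, 12+3=15, 12+6=18
Collecting distinct sums: A + B = {-6, -1, 2, 4, 5, 7, 9, 12, 15, 18}
|A + B| = 10

A + B = {-6, -1, 2, 4, 5, 7, 9, 12, 15, 18}


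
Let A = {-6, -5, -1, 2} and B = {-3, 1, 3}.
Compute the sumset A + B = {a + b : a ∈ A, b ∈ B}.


A + B = {a + b : a ∈ A, b ∈ B}.
Enumerate all |A|·|B| = 4·3 = 12 pairs (a, b) and collect distinct sums.
a = -6: -6+-3=-9, -6+1=-5, -6+3=-3
a = -5: -5+-3=-8, -5+1=-4, -5+3=-2
a = -1: -1+-3=-4, -1+1=0, -1+3=2
a = 2: 2+-3=-1, 2+1=3, 2+3=5
Collecting distinct sums: A + B = {-9, -8, -5, -4, -3, -2, -1, 0, 2, 3, 5}
|A + B| = 11

A + B = {-9, -8, -5, -4, -3, -2, -1, 0, 2, 3, 5}


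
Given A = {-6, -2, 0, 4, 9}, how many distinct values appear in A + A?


A + A = {a + a' : a, a' ∈ A}; |A| = 5.
General bounds: 2|A| - 1 ≤ |A + A| ≤ |A|(|A|+1)/2, i.e. 9 ≤ |A + A| ≤ 15.
Lower bound 2|A|-1 is attained iff A is an arithmetic progression.
Enumerate sums a + a' for a ≤ a' (symmetric, so this suffices):
a = -6: -6+-6=-12, -6+-2=-8, -6+0=-6, -6+4=-2, -6+9=3
a = -2: -2+-2=-4, -2+0=-2, -2+4=2, -2+9=7
a = 0: 0+0=0, 0+4=4, 0+9=9
a = 4: 4+4=8, 4+9=13
a = 9: 9+9=18
Distinct sums: {-12, -8, -6, -4, -2, 0, 2, 3, 4, 7, 8, 9, 13, 18}
|A + A| = 14

|A + A| = 14


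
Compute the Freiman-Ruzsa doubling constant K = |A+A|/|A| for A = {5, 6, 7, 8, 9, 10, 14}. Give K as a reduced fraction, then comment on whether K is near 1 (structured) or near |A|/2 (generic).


|A| = 7.
Compute A + A by enumerating all 49 pairs.
A + A = {10, 11, 12, 13, 14, 15, 16, 17, 18, 19, 20, 21, 22, 23, 24, 28}, so |A + A| = 16.
K = |A + A| / |A| = 16/7 (already in lowest terms) ≈ 2.2857.
Reference: AP of size 7 gives K = 13/7 ≈ 1.8571; a fully generic set of size 7 gives K ≈ 4.0000.

|A| = 7, |A + A| = 16, K = 16/7.


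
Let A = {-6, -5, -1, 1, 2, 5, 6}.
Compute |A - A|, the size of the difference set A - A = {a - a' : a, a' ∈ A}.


A - A = {a - a' : a, a' ∈ A}; |A| = 7.
Bounds: 2|A|-1 ≤ |A - A| ≤ |A|² - |A| + 1, i.e. 13 ≤ |A - A| ≤ 43.
Note: 0 ∈ A - A always (from a - a). The set is symmetric: if d ∈ A - A then -d ∈ A - A.
Enumerate nonzero differences d = a - a' with a > a' (then include -d):
Positive differences: {1, 2, 3, 4, 5, 6, 7, 8, 10, 11, 12}
Full difference set: {0} ∪ (positive diffs) ∪ (negative diffs).
|A - A| = 1 + 2·11 = 23 (matches direct enumeration: 23).

|A - A| = 23


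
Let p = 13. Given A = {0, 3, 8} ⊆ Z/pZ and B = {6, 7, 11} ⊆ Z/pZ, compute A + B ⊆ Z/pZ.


Work in Z/13Z: reduce every sum a + b modulo 13.
Enumerate all 9 pairs:
a = 0: 0+6=6, 0+7=7, 0+11=11
a = 3: 3+6=9, 3+7=10, 3+11=1
a = 8: 8+6=1, 8+7=2, 8+11=6
Distinct residues collected: {1, 2, 6, 7, 9, 10, 11}
|A + B| = 7 (out of 13 total residues).

A + B = {1, 2, 6, 7, 9, 10, 11}


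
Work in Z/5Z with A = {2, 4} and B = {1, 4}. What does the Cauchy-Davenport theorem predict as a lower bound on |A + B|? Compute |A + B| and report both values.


Cauchy-Davenport: |A + B| ≥ min(p, |A| + |B| - 1) for A, B nonempty in Z/pZ.
|A| = 2, |B| = 2, p = 5.
CD lower bound = min(5, 2 + 2 - 1) = min(5, 3) = 3.
Compute A + B mod 5 directly:
a = 2: 2+1=3, 2+4=1
a = 4: 4+1=0, 4+4=3
A + B = {0, 1, 3}, so |A + B| = 3.
Verify: 3 ≥ 3? Yes ✓.

CD lower bound = 3, actual |A + B| = 3.


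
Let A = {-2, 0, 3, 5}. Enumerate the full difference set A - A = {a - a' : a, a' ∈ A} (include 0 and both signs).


A - A = {a - a' : a, a' ∈ A}.
Compute a - a' for each ordered pair (a, a'):
a = -2: -2--2=0, -2-0=-2, -2-3=-5, -2-5=-7
a = 0: 0--2=2, 0-0=0, 0-3=-3, 0-5=-5
a = 3: 3--2=5, 3-0=3, 3-3=0, 3-5=-2
a = 5: 5--2=7, 5-0=5, 5-3=2, 5-5=0
Collecting distinct values (and noting 0 appears from a-a):
A - A = {-7, -5, -3, -2, 0, 2, 3, 5, 7}
|A - A| = 9

A - A = {-7, -5, -3, -2, 0, 2, 3, 5, 7}


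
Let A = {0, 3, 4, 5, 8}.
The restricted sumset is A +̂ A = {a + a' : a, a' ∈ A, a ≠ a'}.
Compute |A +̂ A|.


Restricted sumset: A +̂ A = {a + a' : a ∈ A, a' ∈ A, a ≠ a'}.
Equivalently, take A + A and drop any sum 2a that is achievable ONLY as a + a for a ∈ A (i.e. sums representable only with equal summands).
Enumerate pairs (a, a') with a < a' (symmetric, so each unordered pair gives one sum; this covers all a ≠ a'):
  0 + 3 = 3
  0 + 4 = 4
  0 + 5 = 5
  0 + 8 = 8
  3 + 4 = 7
  3 + 5 = 8
  3 + 8 = 11
  4 + 5 = 9
  4 + 8 = 12
  5 + 8 = 13
Collected distinct sums: {3, 4, 5, 7, 8, 9, 11, 12, 13}
|A +̂ A| = 9
(Reference bound: |A +̂ A| ≥ 2|A| - 3 for |A| ≥ 2, with |A| = 5 giving ≥ 7.)

|A +̂ A| = 9


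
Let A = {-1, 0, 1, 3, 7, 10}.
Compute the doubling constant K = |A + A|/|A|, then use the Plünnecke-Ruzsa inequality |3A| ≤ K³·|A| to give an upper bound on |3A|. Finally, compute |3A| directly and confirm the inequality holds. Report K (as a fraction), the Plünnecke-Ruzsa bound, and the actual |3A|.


|A| = 6.
Step 1: Compute A + A by enumerating all 36 pairs.
A + A = {-2, -1, 0, 1, 2, 3, 4, 6, 7, 8, 9, 10, 11, 13, 14, 17, 20}, so |A + A| = 17.
Step 2: Doubling constant K = |A + A|/|A| = 17/6 = 17/6 ≈ 2.8333.
Step 3: Plünnecke-Ruzsa gives |3A| ≤ K³·|A| = (2.8333)³ · 6 ≈ 136.4722.
Step 4: Compute 3A = A + A + A directly by enumerating all triples (a,b,c) ∈ A³; |3A| = 29.
Step 5: Check 29 ≤ 136.4722? Yes ✓.

K = 17/6, Plünnecke-Ruzsa bound K³|A| ≈ 136.4722, |3A| = 29, inequality holds.


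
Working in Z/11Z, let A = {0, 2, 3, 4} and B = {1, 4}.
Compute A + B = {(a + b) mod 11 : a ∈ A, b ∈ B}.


Work in Z/11Z: reduce every sum a + b modulo 11.
Enumerate all 8 pairs:
a = 0: 0+1=1, 0+4=4
a = 2: 2+1=3, 2+4=6
a = 3: 3+1=4, 3+4=7
a = 4: 4+1=5, 4+4=8
Distinct residues collected: {1, 3, 4, 5, 6, 7, 8}
|A + B| = 7 (out of 11 total residues).

A + B = {1, 3, 4, 5, 6, 7, 8}


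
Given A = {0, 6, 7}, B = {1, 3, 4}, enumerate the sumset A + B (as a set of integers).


A + B = {a + b : a ∈ A, b ∈ B}.
Enumerate all |A|·|B| = 3·3 = 9 pairs (a, b) and collect distinct sums.
a = 0: 0+1=1, 0+3=3, 0+4=4
a = 6: 6+1=7, 6+3=9, 6+4=10
a = 7: 7+1=8, 7+3=10, 7+4=11
Collecting distinct sums: A + B = {1, 3, 4, 7, 8, 9, 10, 11}
|A + B| = 8

A + B = {1, 3, 4, 7, 8, 9, 10, 11}


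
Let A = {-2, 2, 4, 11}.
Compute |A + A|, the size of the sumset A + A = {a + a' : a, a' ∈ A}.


A + A = {a + a' : a, a' ∈ A}; |A| = 4.
General bounds: 2|A| - 1 ≤ |A + A| ≤ |A|(|A|+1)/2, i.e. 7 ≤ |A + A| ≤ 10.
Lower bound 2|A|-1 is attained iff A is an arithmetic progression.
Enumerate sums a + a' for a ≤ a' (symmetric, so this suffices):
a = -2: -2+-2=-4, -2+2=0, -2+4=2, -2+11=9
a = 2: 2+2=4, 2+4=6, 2+11=13
a = 4: 4+4=8, 4+11=15
a = 11: 11+11=22
Distinct sums: {-4, 0, 2, 4, 6, 8, 9, 13, 15, 22}
|A + A| = 10

|A + A| = 10


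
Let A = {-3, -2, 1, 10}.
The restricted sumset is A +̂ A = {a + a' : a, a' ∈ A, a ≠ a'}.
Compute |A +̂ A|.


Restricted sumset: A +̂ A = {a + a' : a ∈ A, a' ∈ A, a ≠ a'}.
Equivalently, take A + A and drop any sum 2a that is achievable ONLY as a + a for a ∈ A (i.e. sums representable only with equal summands).
Enumerate pairs (a, a') with a < a' (symmetric, so each unordered pair gives one sum; this covers all a ≠ a'):
  -3 + -2 = -5
  -3 + 1 = -2
  -3 + 10 = 7
  -2 + 1 = -1
  -2 + 10 = 8
  1 + 10 = 11
Collected distinct sums: {-5, -2, -1, 7, 8, 11}
|A +̂ A| = 6
(Reference bound: |A +̂ A| ≥ 2|A| - 3 for |A| ≥ 2, with |A| = 4 giving ≥ 5.)

|A +̂ A| = 6


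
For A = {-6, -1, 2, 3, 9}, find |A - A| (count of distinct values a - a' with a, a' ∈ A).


A - A = {a - a' : a, a' ∈ A}; |A| = 5.
Bounds: 2|A|-1 ≤ |A - A| ≤ |A|² - |A| + 1, i.e. 9 ≤ |A - A| ≤ 21.
Note: 0 ∈ A - A always (from a - a). The set is symmetric: if d ∈ A - A then -d ∈ A - A.
Enumerate nonzero differences d = a - a' with a > a' (then include -d):
Positive differences: {1, 3, 4, 5, 6, 7, 8, 9, 10, 15}
Full difference set: {0} ∪ (positive diffs) ∪ (negative diffs).
|A - A| = 1 + 2·10 = 21 (matches direct enumeration: 21).

|A - A| = 21


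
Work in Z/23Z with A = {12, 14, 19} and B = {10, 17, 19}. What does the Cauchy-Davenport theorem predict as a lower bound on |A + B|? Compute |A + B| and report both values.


Cauchy-Davenport: |A + B| ≥ min(p, |A| + |B| - 1) for A, B nonempty in Z/pZ.
|A| = 3, |B| = 3, p = 23.
CD lower bound = min(23, 3 + 3 - 1) = min(23, 5) = 5.
Compute A + B mod 23 directly:
a = 12: 12+10=22, 12+17=6, 12+19=8
a = 14: 14+10=1, 14+17=8, 14+19=10
a = 19: 19+10=6, 19+17=13, 19+19=15
A + B = {1, 6, 8, 10, 13, 15, 22}, so |A + B| = 7.
Verify: 7 ≥ 5? Yes ✓.

CD lower bound = 5, actual |A + B| = 7.


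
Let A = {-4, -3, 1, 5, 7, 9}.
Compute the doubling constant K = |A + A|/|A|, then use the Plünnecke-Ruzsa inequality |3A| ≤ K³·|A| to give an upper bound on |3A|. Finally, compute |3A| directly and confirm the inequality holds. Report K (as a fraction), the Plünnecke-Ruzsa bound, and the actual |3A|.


|A| = 6.
Step 1: Compute A + A by enumerating all 36 pairs.
A + A = {-8, -7, -6, -3, -2, 1, 2, 3, 4, 5, 6, 8, 10, 12, 14, 16, 18}, so |A + A| = 17.
Step 2: Doubling constant K = |A + A|/|A| = 17/6 = 17/6 ≈ 2.8333.
Step 3: Plünnecke-Ruzsa gives |3A| ≤ K³·|A| = (2.8333)³ · 6 ≈ 136.4722.
Step 4: Compute 3A = A + A + A directly by enumerating all triples (a,b,c) ∈ A³; |3A| = 32.
Step 5: Check 32 ≤ 136.4722? Yes ✓.

K = 17/6, Plünnecke-Ruzsa bound K³|A| ≈ 136.4722, |3A| = 32, inequality holds.


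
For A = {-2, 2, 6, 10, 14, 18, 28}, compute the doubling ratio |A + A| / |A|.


|A| = 7.
Compute A + A by enumerating all 49 pairs.
A + A = {-4, 0, 4, 8, 12, 16, 20, 24, 26, 28, 30, 32, 34, 36, 38, 42, 46, 56}, so |A + A| = 18.
K = |A + A| / |A| = 18/7 (already in lowest terms) ≈ 2.5714.
Reference: AP of size 7 gives K = 13/7 ≈ 1.8571; a fully generic set of size 7 gives K ≈ 4.0000.

|A| = 7, |A + A| = 18, K = 18/7.


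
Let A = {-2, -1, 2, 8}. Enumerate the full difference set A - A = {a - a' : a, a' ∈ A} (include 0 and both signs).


A - A = {a - a' : a, a' ∈ A}.
Compute a - a' for each ordered pair (a, a'):
a = -2: -2--2=0, -2--1=-1, -2-2=-4, -2-8=-10
a = -1: -1--2=1, -1--1=0, -1-2=-3, -1-8=-9
a = 2: 2--2=4, 2--1=3, 2-2=0, 2-8=-6
a = 8: 8--2=10, 8--1=9, 8-2=6, 8-8=0
Collecting distinct values (and noting 0 appears from a-a):
A - A = {-10, -9, -6, -4, -3, -1, 0, 1, 3, 4, 6, 9, 10}
|A - A| = 13

A - A = {-10, -9, -6, -4, -3, -1, 0, 1, 3, 4, 6, 9, 10}


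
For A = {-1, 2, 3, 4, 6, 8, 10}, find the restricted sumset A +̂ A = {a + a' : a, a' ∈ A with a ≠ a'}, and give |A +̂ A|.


Restricted sumset: A +̂ A = {a + a' : a ∈ A, a' ∈ A, a ≠ a'}.
Equivalently, take A + A and drop any sum 2a that is achievable ONLY as a + a for a ∈ A (i.e. sums representable only with equal summands).
Enumerate pairs (a, a') with a < a' (symmetric, so each unordered pair gives one sum; this covers all a ≠ a'):
  -1 + 2 = 1
  -1 + 3 = 2
  -1 + 4 = 3
  -1 + 6 = 5
  -1 + 8 = 7
  -1 + 10 = 9
  2 + 3 = 5
  2 + 4 = 6
  2 + 6 = 8
  2 + 8 = 10
  2 + 10 = 12
  3 + 4 = 7
  3 + 6 = 9
  3 + 8 = 11
  3 + 10 = 13
  4 + 6 = 10
  4 + 8 = 12
  4 + 10 = 14
  6 + 8 = 14
  6 + 10 = 16
  8 + 10 = 18
Collected distinct sums: {1, 2, 3, 5, 6, 7, 8, 9, 10, 11, 12, 13, 14, 16, 18}
|A +̂ A| = 15
(Reference bound: |A +̂ A| ≥ 2|A| - 3 for |A| ≥ 2, with |A| = 7 giving ≥ 11.)

|A +̂ A| = 15


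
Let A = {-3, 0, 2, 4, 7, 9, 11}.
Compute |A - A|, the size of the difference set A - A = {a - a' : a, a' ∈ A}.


A - A = {a - a' : a, a' ∈ A}; |A| = 7.
Bounds: 2|A|-1 ≤ |A - A| ≤ |A|² - |A| + 1, i.e. 13 ≤ |A - A| ≤ 43.
Note: 0 ∈ A - A always (from a - a). The set is symmetric: if d ∈ A - A then -d ∈ A - A.
Enumerate nonzero differences d = a - a' with a > a' (then include -d):
Positive differences: {2, 3, 4, 5, 7, 9, 10, 11, 12, 14}
Full difference set: {0} ∪ (positive diffs) ∪ (negative diffs).
|A - A| = 1 + 2·10 = 21 (matches direct enumeration: 21).

|A - A| = 21


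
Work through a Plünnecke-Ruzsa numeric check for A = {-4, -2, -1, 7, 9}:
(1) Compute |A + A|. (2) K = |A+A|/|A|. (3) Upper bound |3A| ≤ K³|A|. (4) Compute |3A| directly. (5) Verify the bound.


|A| = 5.
Step 1: Compute A + A by enumerating all 25 pairs.
A + A = {-8, -6, -5, -4, -3, -2, 3, 5, 6, 7, 8, 14, 16, 18}, so |A + A| = 14.
Step 2: Doubling constant K = |A + A|/|A| = 14/5 = 14/5 ≈ 2.8000.
Step 3: Plünnecke-Ruzsa gives |3A| ≤ K³·|A| = (2.8000)³ · 5 ≈ 109.7600.
Step 4: Compute 3A = A + A + A directly by enumerating all triples (a,b,c) ∈ A³; |3A| = 28.
Step 5: Check 28 ≤ 109.7600? Yes ✓.

K = 14/5, Plünnecke-Ruzsa bound K³|A| ≈ 109.7600, |3A| = 28, inequality holds.


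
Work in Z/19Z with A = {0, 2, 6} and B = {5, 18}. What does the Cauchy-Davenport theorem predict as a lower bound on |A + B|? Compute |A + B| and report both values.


Cauchy-Davenport: |A + B| ≥ min(p, |A| + |B| - 1) for A, B nonempty in Z/pZ.
|A| = 3, |B| = 2, p = 19.
CD lower bound = min(19, 3 + 2 - 1) = min(19, 4) = 4.
Compute A + B mod 19 directly:
a = 0: 0+5=5, 0+18=18
a = 2: 2+5=7, 2+18=1
a = 6: 6+5=11, 6+18=5
A + B = {1, 5, 7, 11, 18}, so |A + B| = 5.
Verify: 5 ≥ 4? Yes ✓.

CD lower bound = 4, actual |A + B| = 5.


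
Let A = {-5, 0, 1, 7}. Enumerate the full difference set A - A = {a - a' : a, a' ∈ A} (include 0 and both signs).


A - A = {a - a' : a, a' ∈ A}.
Compute a - a' for each ordered pair (a, a'):
a = -5: -5--5=0, -5-0=-5, -5-1=-6, -5-7=-12
a = 0: 0--5=5, 0-0=0, 0-1=-1, 0-7=-7
a = 1: 1--5=6, 1-0=1, 1-1=0, 1-7=-6
a = 7: 7--5=12, 7-0=7, 7-1=6, 7-7=0
Collecting distinct values (and noting 0 appears from a-a):
A - A = {-12, -7, -6, -5, -1, 0, 1, 5, 6, 7, 12}
|A - A| = 11

A - A = {-12, -7, -6, -5, -1, 0, 1, 5, 6, 7, 12}


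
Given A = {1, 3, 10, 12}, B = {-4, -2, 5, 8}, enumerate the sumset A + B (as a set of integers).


A + B = {a + b : a ∈ A, b ∈ B}.
Enumerate all |A|·|B| = 4·4 = 16 pairs (a, b) and collect distinct sums.
a = 1: 1+-4=-3, 1+-2=-1, 1+5=6, 1+8=9
a = 3: 3+-4=-1, 3+-2=1, 3+5=8, 3+8=11
a = 10: 10+-4=6, 10+-2=8, 10+5=15, 10+8=18
a = 12: 12+-4=8, 12+-2=10, 12+5=17, 12+8=20
Collecting distinct sums: A + B = {-3, -1, 1, 6, 8, 9, 10, 11, 15, 17, 18, 20}
|A + B| = 12

A + B = {-3, -1, 1, 6, 8, 9, 10, 11, 15, 17, 18, 20}


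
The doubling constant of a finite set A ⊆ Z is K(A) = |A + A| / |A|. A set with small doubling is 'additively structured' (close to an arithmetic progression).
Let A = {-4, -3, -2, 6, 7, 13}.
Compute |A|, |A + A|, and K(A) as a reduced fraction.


|A| = 6.
Compute A + A by enumerating all 36 pairs.
A + A = {-8, -7, -6, -5, -4, 2, 3, 4, 5, 9, 10, 11, 12, 13, 14, 19, 20, 26}, so |A + A| = 18.
K = |A + A| / |A| = 18/6 = 3/1 ≈ 3.0000.
Reference: AP of size 6 gives K = 11/6 ≈ 1.8333; a fully generic set of size 6 gives K ≈ 3.5000.

|A| = 6, |A + A| = 18, K = 18/6 = 3/1.


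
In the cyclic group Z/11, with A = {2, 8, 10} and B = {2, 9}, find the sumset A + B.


Work in Z/11Z: reduce every sum a + b modulo 11.
Enumerate all 6 pairs:
a = 2: 2+2=4, 2+9=0
a = 8: 8+2=10, 8+9=6
a = 10: 10+2=1, 10+9=8
Distinct residues collected: {0, 1, 4, 6, 8, 10}
|A + B| = 6 (out of 11 total residues).

A + B = {0, 1, 4, 6, 8, 10}


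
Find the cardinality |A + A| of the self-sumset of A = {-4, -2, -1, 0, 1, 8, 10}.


A + A = {a + a' : a, a' ∈ A}; |A| = 7.
General bounds: 2|A| - 1 ≤ |A + A| ≤ |A|(|A|+1)/2, i.e. 13 ≤ |A + A| ≤ 28.
Lower bound 2|A|-1 is attained iff A is an arithmetic progression.
Enumerate sums a + a' for a ≤ a' (symmetric, so this suffices):
a = -4: -4+-4=-8, -4+-2=-6, -4+-1=-5, -4+0=-4, -4+1=-3, -4+8=4, -4+10=6
a = -2: -2+-2=-4, -2+-1=-3, -2+0=-2, -2+1=-1, -2+8=6, -2+10=8
a = -1: -1+-1=-2, -1+0=-1, -1+1=0, -1+8=7, -1+10=9
a = 0: 0+0=0, 0+1=1, 0+8=8, 0+10=10
a = 1: 1+1=2, 1+8=9, 1+10=11
a = 8: 8+8=16, 8+10=18
a = 10: 10+10=20
Distinct sums: {-8, -6, -5, -4, -3, -2, -1, 0, 1, 2, 4, 6, 7, 8, 9, 10, 11, 16, 18, 20}
|A + A| = 20

|A + A| = 20


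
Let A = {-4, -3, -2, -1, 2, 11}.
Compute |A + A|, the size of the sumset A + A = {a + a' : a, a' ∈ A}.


A + A = {a + a' : a, a' ∈ A}; |A| = 6.
General bounds: 2|A| - 1 ≤ |A + A| ≤ |A|(|A|+1)/2, i.e. 11 ≤ |A + A| ≤ 21.
Lower bound 2|A|-1 is attained iff A is an arithmetic progression.
Enumerate sums a + a' for a ≤ a' (symmetric, so this suffices):
a = -4: -4+-4=-8, -4+-3=-7, -4+-2=-6, -4+-1=-5, -4+2=-2, -4+11=7
a = -3: -3+-3=-6, -3+-2=-5, -3+-1=-4, -3+2=-1, -3+11=8
a = -2: -2+-2=-4, -2+-1=-3, -2+2=0, -2+11=9
a = -1: -1+-1=-2, -1+2=1, -1+11=10
a = 2: 2+2=4, 2+11=13
a = 11: 11+11=22
Distinct sums: {-8, -7, -6, -5, -4, -3, -2, -1, 0, 1, 4, 7, 8, 9, 10, 13, 22}
|A + A| = 17

|A + A| = 17


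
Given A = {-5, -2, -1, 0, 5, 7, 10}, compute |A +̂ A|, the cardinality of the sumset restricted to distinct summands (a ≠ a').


Restricted sumset: A +̂ A = {a + a' : a ∈ A, a' ∈ A, a ≠ a'}.
Equivalently, take A + A and drop any sum 2a that is achievable ONLY as a + a for a ∈ A (i.e. sums representable only with equal summands).
Enumerate pairs (a, a') with a < a' (symmetric, so each unordered pair gives one sum; this covers all a ≠ a'):
  -5 + -2 = -7
  -5 + -1 = -6
  -5 + 0 = -5
  -5 + 5 = 0
  -5 + 7 = 2
  -5 + 10 = 5
  -2 + -1 = -3
  -2 + 0 = -2
  -2 + 5 = 3
  -2 + 7 = 5
  -2 + 10 = 8
  -1 + 0 = -1
  -1 + 5 = 4
  -1 + 7 = 6
  -1 + 10 = 9
  0 + 5 = 5
  0 + 7 = 7
  0 + 10 = 10
  5 + 7 = 12
  5 + 10 = 15
  7 + 10 = 17
Collected distinct sums: {-7, -6, -5, -3, -2, -1, 0, 2, 3, 4, 5, 6, 7, 8, 9, 10, 12, 15, 17}
|A +̂ A| = 19
(Reference bound: |A +̂ A| ≥ 2|A| - 3 for |A| ≥ 2, with |A| = 7 giving ≥ 11.)

|A +̂ A| = 19


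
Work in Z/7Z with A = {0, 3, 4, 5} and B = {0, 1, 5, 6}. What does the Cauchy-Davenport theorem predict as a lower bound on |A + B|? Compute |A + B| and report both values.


Cauchy-Davenport: |A + B| ≥ min(p, |A| + |B| - 1) for A, B nonempty in Z/pZ.
|A| = 4, |B| = 4, p = 7.
CD lower bound = min(7, 4 + 4 - 1) = min(7, 7) = 7.
Compute A + B mod 7 directly:
a = 0: 0+0=0, 0+1=1, 0+5=5, 0+6=6
a = 3: 3+0=3, 3+1=4, 3+5=1, 3+6=2
a = 4: 4+0=4, 4+1=5, 4+5=2, 4+6=3
a = 5: 5+0=5, 5+1=6, 5+5=3, 5+6=4
A + B = {0, 1, 2, 3, 4, 5, 6}, so |A + B| = 7.
Verify: 7 ≥ 7? Yes ✓.

CD lower bound = 7, actual |A + B| = 7.
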